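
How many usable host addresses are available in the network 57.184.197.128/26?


Host bits = 32 - 26 = 6
Total addresses = 2^6 = 64
Usable = total - 2 (network and broadcast)
Usable hosts: 62


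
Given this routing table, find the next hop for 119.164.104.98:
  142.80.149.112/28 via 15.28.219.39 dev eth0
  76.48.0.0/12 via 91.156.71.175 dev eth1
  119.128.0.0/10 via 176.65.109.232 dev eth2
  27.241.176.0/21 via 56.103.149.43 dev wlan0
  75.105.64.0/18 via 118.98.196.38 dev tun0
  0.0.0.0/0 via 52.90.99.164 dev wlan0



Longest prefix match for 119.164.104.98:
  /28 142.80.149.112: no
  /12 76.48.0.0: no
  /10 119.128.0.0: MATCH
  /21 27.241.176.0: no
  /18 75.105.64.0: no
  /0 0.0.0.0: MATCH
Selected: next-hop 176.65.109.232 via eth2 (matched /10)


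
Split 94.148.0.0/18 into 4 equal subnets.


New prefix = 18 + 2 = 20
Each subnet has 4096 addresses
  94.148.0.0/20
  94.148.16.0/20
  94.148.32.0/20
  94.148.48.0/20
Subnets: 94.148.0.0/20, 94.148.16.0/20, 94.148.32.0/20, 94.148.48.0/20


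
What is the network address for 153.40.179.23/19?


IP:   10011001.00101000.10110011.00010111
Mask: 11111111.11111111.11100000.00000000
AND operation:
Net:  10011001.00101000.10100000.00000000
Network: 153.40.160.0/19


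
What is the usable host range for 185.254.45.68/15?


Network: 185.254.0.0
Broadcast: 185.255.255.255
First usable = network + 1
Last usable = broadcast - 1
Range: 185.254.0.1 to 185.255.255.254


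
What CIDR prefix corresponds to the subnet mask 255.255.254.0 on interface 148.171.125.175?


Binary: 11111111.11111111.11111110.00000000
Count leading 1s
Prefix: /23


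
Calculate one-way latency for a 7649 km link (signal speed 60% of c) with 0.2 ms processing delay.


Speed = 0.6 * 3e5 km/s = 180000 km/s
Propagation delay = 7649 / 180000 = 0.0425 s = 42.4944 ms
Processing delay = 0.2 ms
Total one-way latency = 42.6944 ms


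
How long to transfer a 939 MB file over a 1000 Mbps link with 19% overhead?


Effective throughput = 1000 * (1 - 19/100) = 810 Mbps
File size in Mb = 939 * 8 = 7512 Mb
Time = 7512 / 810
Time = 9.2741 seconds


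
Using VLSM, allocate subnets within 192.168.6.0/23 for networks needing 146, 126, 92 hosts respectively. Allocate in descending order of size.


146 hosts -> /24 (254 usable): 192.168.6.0/24
126 hosts -> /25 (126 usable): 192.168.7.0/25
92 hosts -> /25 (126 usable): 192.168.7.128/25
Allocation: 192.168.6.0/24 (146 hosts, 254 usable); 192.168.7.0/25 (126 hosts, 126 usable); 192.168.7.128/25 (92 hosts, 126 usable)


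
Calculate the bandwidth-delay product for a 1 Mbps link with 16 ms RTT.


BDP = bandwidth * RTT
= 1 Mbps * 16 ms
= 1 * 1e6 * 16 / 1000 bits
= 16000 bits
= 2000 bytes
= 1.9531 KB
BDP = 16000 bits (2000 bytes)


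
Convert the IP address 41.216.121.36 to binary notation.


41 = 00101001
216 = 11011000
121 = 01111001
36 = 00100100
Binary: 00101001.11011000.01111001.00100100


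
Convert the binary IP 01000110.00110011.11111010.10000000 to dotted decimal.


01000110 = 70
00110011 = 51
11111010 = 250
10000000 = 128
IP: 70.51.250.128


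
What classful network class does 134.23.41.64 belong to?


First octet: 134
Binary: 10000110
10xxxxxx -> Class B (128-191)
Class B, default mask 255.255.0.0 (/16)


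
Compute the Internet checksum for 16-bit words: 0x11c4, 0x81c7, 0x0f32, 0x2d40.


Sum all words (with carry folding):
+ 0x11c4 = 0x11c4
+ 0x81c7 = 0x938b
+ 0x0f32 = 0xa2bd
+ 0x2d40 = 0xcffd
One's complement: ~0xcffd
Checksum = 0x3002


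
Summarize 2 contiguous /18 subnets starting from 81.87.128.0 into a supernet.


Original prefix: /18
Number of subnets: 2 = 2^1
New prefix = 18 - 1 = 17
Supernet: 81.87.128.0/17


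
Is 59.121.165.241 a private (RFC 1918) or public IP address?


RFC 1918 private ranges:
  10.0.0.0/8 (10.0.0.0 - 10.255.255.255)
  172.16.0.0/12 (172.16.0.0 - 172.31.255.255)
  192.168.0.0/16 (192.168.0.0 - 192.168.255.255)
Public (not in any RFC 1918 range)


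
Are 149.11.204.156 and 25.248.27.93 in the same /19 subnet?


Mask: 255.255.224.0
149.11.204.156 AND mask = 149.11.192.0
25.248.27.93 AND mask = 25.248.0.0
No, different subnets (149.11.192.0 vs 25.248.0.0)


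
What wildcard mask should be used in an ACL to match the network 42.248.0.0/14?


Subnet mask: 255.252.0.0
Wildcard = 255.255.255.255 - subnet mask
255 - 255 = 0
255 - 252 = 3
255 - 0 = 255
255 - 0 = 255
Wildcard: 0.3.255.255


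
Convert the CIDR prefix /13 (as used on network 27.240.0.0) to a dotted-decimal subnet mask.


/13 means 13 network bits, 19 host bits
Binary: 11111111111110000000000000000000
Mask: 255.248.0.0


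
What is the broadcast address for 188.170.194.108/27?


Network: 188.170.194.96/27
Host bits = 5
Set all host bits to 1:
Broadcast: 188.170.194.127


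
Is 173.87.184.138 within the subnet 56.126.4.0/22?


Subnet network: 56.126.4.0
Test IP AND mask: 173.87.184.0
No, 173.87.184.138 is not in 56.126.4.0/22


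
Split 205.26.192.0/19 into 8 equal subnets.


New prefix = 19 + 3 = 22
Each subnet has 1024 addresses
  205.26.192.0/22
  205.26.196.0/22
  205.26.200.0/22
  205.26.204.0/22
  205.26.208.0/22
  205.26.212.0/22
  205.26.216.0/22
  205.26.220.0/22
Subnets: 205.26.192.0/22, 205.26.196.0/22, 205.26.200.0/22, 205.26.204.0/22, 205.26.208.0/22, 205.26.212.0/22, 205.26.216.0/22, 205.26.220.0/22


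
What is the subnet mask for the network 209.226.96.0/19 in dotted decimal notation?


/19 means 19 network bits, 13 host bits
Binary: 11111111111111111110000000000000
Mask: 255.255.224.0


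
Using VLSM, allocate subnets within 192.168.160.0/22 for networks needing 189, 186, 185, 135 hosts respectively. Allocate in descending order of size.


189 hosts -> /24 (254 usable): 192.168.160.0/24
186 hosts -> /24 (254 usable): 192.168.161.0/24
185 hosts -> /24 (254 usable): 192.168.162.0/24
135 hosts -> /24 (254 usable): 192.168.163.0/24
Allocation: 192.168.160.0/24 (189 hosts, 254 usable); 192.168.161.0/24 (186 hosts, 254 usable); 192.168.162.0/24 (185 hosts, 254 usable); 192.168.163.0/24 (135 hosts, 254 usable)


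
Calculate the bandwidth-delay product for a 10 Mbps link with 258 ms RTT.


BDP = bandwidth * RTT
= 10 Mbps * 258 ms
= 10 * 1e6 * 258 / 1000 bits
= 2580000 bits
= 322500 bytes
= 314.9414 KB
BDP = 2580000 bits (322500 bytes)


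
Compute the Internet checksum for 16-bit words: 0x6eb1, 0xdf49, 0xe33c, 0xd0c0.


Sum all words (with carry folding):
+ 0x6eb1 = 0x6eb1
+ 0xdf49 = 0x4dfb
+ 0xe33c = 0x3138
+ 0xd0c0 = 0x01f9
One's complement: ~0x01f9
Checksum = 0xfe06


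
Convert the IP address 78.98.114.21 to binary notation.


78 = 01001110
98 = 01100010
114 = 01110010
21 = 00010101
Binary: 01001110.01100010.01110010.00010101


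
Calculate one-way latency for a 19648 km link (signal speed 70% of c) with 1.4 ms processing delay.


Speed = 0.7 * 3e5 km/s = 210000 km/s
Propagation delay = 19648 / 210000 = 0.0936 s = 93.5619 ms
Processing delay = 1.4 ms
Total one-way latency = 94.9619 ms


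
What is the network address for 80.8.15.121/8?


IP:   01010000.00001000.00001111.01111001
Mask: 11111111.00000000.00000000.00000000
AND operation:
Net:  01010000.00000000.00000000.00000000
Network: 80.0.0.0/8


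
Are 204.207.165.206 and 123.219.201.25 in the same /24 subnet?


Mask: 255.255.255.0
204.207.165.206 AND mask = 204.207.165.0
123.219.201.25 AND mask = 123.219.201.0
No, different subnets (204.207.165.0 vs 123.219.201.0)


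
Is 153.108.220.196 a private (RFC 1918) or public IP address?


RFC 1918 private ranges:
  10.0.0.0/8 (10.0.0.0 - 10.255.255.255)
  172.16.0.0/12 (172.16.0.0 - 172.31.255.255)
  192.168.0.0/16 (192.168.0.0 - 192.168.255.255)
Public (not in any RFC 1918 range)


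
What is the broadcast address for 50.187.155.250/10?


Network: 50.128.0.0/10
Host bits = 22
Set all host bits to 1:
Broadcast: 50.191.255.255


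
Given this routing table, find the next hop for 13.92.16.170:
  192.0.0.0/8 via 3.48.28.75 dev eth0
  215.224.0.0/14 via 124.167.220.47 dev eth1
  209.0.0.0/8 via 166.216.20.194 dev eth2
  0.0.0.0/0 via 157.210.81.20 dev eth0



Longest prefix match for 13.92.16.170:
  /8 192.0.0.0: no
  /14 215.224.0.0: no
  /8 209.0.0.0: no
  /0 0.0.0.0: MATCH
Selected: next-hop 157.210.81.20 via eth0 (matched /0)


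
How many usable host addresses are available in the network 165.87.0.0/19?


Host bits = 32 - 19 = 13
Total addresses = 2^13 = 8192
Usable = total - 2 (network and broadcast)
Usable hosts: 8190


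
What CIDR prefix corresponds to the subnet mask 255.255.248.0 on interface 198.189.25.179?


Binary: 11111111.11111111.11111000.00000000
Count leading 1s
Prefix: /21


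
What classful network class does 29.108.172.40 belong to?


First octet: 29
Binary: 00011101
0xxxxxxx -> Class A (1-126)
Class A, default mask 255.0.0.0 (/8)


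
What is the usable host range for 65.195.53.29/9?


Network: 65.128.0.0
Broadcast: 65.255.255.255
First usable = network + 1
Last usable = broadcast - 1
Range: 65.128.0.1 to 65.255.255.254


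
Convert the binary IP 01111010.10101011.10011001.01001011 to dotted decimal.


01111010 = 122
10101011 = 171
10011001 = 153
01001011 = 75
IP: 122.171.153.75


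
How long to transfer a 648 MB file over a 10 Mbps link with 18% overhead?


Effective throughput = 10 * (1 - 18/100) = 8.2 Mbps
File size in Mb = 648 * 8 = 5184 Mb
Time = 5184 / 8.2
Time = 632.1951 seconds


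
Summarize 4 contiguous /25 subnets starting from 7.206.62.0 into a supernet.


Original prefix: /25
Number of subnets: 4 = 2^2
New prefix = 25 - 2 = 23
Supernet: 7.206.62.0/23


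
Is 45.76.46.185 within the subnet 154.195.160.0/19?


Subnet network: 154.195.160.0
Test IP AND mask: 45.76.32.0
No, 45.76.46.185 is not in 154.195.160.0/19


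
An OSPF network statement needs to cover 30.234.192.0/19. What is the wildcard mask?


Subnet mask: 255.255.224.0
Wildcard = 255.255.255.255 - subnet mask
255 - 255 = 0
255 - 255 = 0
255 - 224 = 31
255 - 0 = 255
Wildcard: 0.0.31.255


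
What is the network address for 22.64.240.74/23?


IP:   00010110.01000000.11110000.01001010
Mask: 11111111.11111111.11111110.00000000
AND operation:
Net:  00010110.01000000.11110000.00000000
Network: 22.64.240.0/23


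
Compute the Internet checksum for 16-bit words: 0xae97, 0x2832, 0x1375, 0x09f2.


Sum all words (with carry folding):
+ 0xae97 = 0xae97
+ 0x2832 = 0xd6c9
+ 0x1375 = 0xea3e
+ 0x09f2 = 0xf430
One's complement: ~0xf430
Checksum = 0x0bcf


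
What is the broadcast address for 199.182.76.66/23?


Network: 199.182.76.0/23
Host bits = 9
Set all host bits to 1:
Broadcast: 199.182.77.255


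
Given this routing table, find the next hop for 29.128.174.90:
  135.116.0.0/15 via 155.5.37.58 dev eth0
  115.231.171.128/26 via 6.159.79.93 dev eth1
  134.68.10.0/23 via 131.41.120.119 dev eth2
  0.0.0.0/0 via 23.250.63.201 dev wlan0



Longest prefix match for 29.128.174.90:
  /15 135.116.0.0: no
  /26 115.231.171.128: no
  /23 134.68.10.0: no
  /0 0.0.0.0: MATCH
Selected: next-hop 23.250.63.201 via wlan0 (matched /0)


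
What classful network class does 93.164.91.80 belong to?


First octet: 93
Binary: 01011101
0xxxxxxx -> Class A (1-126)
Class A, default mask 255.0.0.0 (/8)


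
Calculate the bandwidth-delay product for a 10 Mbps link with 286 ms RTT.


BDP = bandwidth * RTT
= 10 Mbps * 286 ms
= 10 * 1e6 * 286 / 1000 bits
= 2860000 bits
= 357500 bytes
= 349.1211 KB
BDP = 2860000 bits (357500 bytes)


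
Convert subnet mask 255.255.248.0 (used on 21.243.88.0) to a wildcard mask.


Subnet mask: 255.255.248.0
Wildcard = 255.255.255.255 - subnet mask
255 - 255 = 0
255 - 255 = 0
255 - 248 = 7
255 - 0 = 255
Wildcard: 0.0.7.255


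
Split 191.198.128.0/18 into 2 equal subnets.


New prefix = 18 + 1 = 19
Each subnet has 8192 addresses
  191.198.128.0/19
  191.198.160.0/19
Subnets: 191.198.128.0/19, 191.198.160.0/19


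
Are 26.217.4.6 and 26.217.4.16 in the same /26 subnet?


Mask: 255.255.255.192
26.217.4.6 AND mask = 26.217.4.0
26.217.4.16 AND mask = 26.217.4.0
Yes, same subnet (26.217.4.0)


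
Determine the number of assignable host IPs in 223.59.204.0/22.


Host bits = 32 - 22 = 10
Total addresses = 2^10 = 1024
Usable = total - 2 (network and broadcast)
Usable hosts: 1022


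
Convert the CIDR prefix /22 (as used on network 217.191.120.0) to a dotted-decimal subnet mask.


/22 means 22 network bits, 10 host bits
Binary: 11111111111111111111110000000000
Mask: 255.255.252.0


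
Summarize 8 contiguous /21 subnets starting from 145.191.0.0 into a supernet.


Original prefix: /21
Number of subnets: 8 = 2^3
New prefix = 21 - 3 = 18
Supernet: 145.191.0.0/18


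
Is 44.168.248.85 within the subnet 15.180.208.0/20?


Subnet network: 15.180.208.0
Test IP AND mask: 44.168.240.0
No, 44.168.248.85 is not in 15.180.208.0/20


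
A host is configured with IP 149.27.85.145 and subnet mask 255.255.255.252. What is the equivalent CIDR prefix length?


Binary: 11111111.11111111.11111111.11111100
Count leading 1s
Prefix: /30


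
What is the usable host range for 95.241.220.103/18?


Network: 95.241.192.0
Broadcast: 95.241.255.255
First usable = network + 1
Last usable = broadcast - 1
Range: 95.241.192.1 to 95.241.255.254


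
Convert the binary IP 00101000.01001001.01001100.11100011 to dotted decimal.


00101000 = 40
01001001 = 73
01001100 = 76
11100011 = 227
IP: 40.73.76.227


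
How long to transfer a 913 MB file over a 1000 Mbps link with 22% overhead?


Effective throughput = 1000 * (1 - 22/100) = 780 Mbps
File size in Mb = 913 * 8 = 7304 Mb
Time = 7304 / 780
Time = 9.3641 seconds


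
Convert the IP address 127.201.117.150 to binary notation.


127 = 01111111
201 = 11001001
117 = 01110101
150 = 10010110
Binary: 01111111.11001001.01110101.10010110


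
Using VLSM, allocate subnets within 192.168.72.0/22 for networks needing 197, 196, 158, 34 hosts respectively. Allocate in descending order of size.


197 hosts -> /24 (254 usable): 192.168.72.0/24
196 hosts -> /24 (254 usable): 192.168.73.0/24
158 hosts -> /24 (254 usable): 192.168.74.0/24
34 hosts -> /26 (62 usable): 192.168.75.0/26
Allocation: 192.168.72.0/24 (197 hosts, 254 usable); 192.168.73.0/24 (196 hosts, 254 usable); 192.168.74.0/24 (158 hosts, 254 usable); 192.168.75.0/26 (34 hosts, 62 usable)


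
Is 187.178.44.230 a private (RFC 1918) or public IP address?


RFC 1918 private ranges:
  10.0.0.0/8 (10.0.0.0 - 10.255.255.255)
  172.16.0.0/12 (172.16.0.0 - 172.31.255.255)
  192.168.0.0/16 (192.168.0.0 - 192.168.255.255)
Public (not in any RFC 1918 range)


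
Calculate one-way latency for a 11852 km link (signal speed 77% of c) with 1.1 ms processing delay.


Speed = 0.77 * 3e5 km/s = 231000 km/s
Propagation delay = 11852 / 231000 = 0.0513 s = 51.3074 ms
Processing delay = 1.1 ms
Total one-way latency = 52.4074 ms


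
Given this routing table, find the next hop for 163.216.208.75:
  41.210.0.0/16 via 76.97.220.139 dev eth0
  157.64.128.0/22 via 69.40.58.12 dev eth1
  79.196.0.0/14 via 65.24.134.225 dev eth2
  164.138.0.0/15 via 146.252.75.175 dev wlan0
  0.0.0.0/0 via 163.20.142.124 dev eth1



Longest prefix match for 163.216.208.75:
  /16 41.210.0.0: no
  /22 157.64.128.0: no
  /14 79.196.0.0: no
  /15 164.138.0.0: no
  /0 0.0.0.0: MATCH
Selected: next-hop 163.20.142.124 via eth1 (matched /0)


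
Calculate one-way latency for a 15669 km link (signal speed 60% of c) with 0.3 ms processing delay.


Speed = 0.6 * 3e5 km/s = 180000 km/s
Propagation delay = 15669 / 180000 = 0.0871 s = 87.05 ms
Processing delay = 0.3 ms
Total one-way latency = 87.35 ms


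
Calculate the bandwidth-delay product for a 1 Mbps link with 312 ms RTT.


BDP = bandwidth * RTT
= 1 Mbps * 312 ms
= 1 * 1e6 * 312 / 1000 bits
= 312000 bits
= 39000 bytes
= 38.0859 KB
BDP = 312000 bits (39000 bytes)


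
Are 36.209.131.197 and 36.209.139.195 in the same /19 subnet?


Mask: 255.255.224.0
36.209.131.197 AND mask = 36.209.128.0
36.209.139.195 AND mask = 36.209.128.0
Yes, same subnet (36.209.128.0)


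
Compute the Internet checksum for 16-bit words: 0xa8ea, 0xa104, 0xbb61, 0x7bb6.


Sum all words (with carry folding):
+ 0xa8ea = 0xa8ea
+ 0xa104 = 0x49ef
+ 0xbb61 = 0x0551
+ 0x7bb6 = 0x8107
One's complement: ~0x8107
Checksum = 0x7ef8


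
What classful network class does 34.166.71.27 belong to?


First octet: 34
Binary: 00100010
0xxxxxxx -> Class A (1-126)
Class A, default mask 255.0.0.0 (/8)


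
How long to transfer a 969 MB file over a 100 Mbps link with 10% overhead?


Effective throughput = 100 * (1 - 10/100) = 90 Mbps
File size in Mb = 969 * 8 = 7752 Mb
Time = 7752 / 90
Time = 86.1333 seconds


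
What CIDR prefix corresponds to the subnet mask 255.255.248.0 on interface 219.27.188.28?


Binary: 11111111.11111111.11111000.00000000
Count leading 1s
Prefix: /21


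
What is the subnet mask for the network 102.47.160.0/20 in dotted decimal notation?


/20 means 20 network bits, 12 host bits
Binary: 11111111111111111111000000000000
Mask: 255.255.240.0


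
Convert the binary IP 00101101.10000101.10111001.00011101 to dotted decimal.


00101101 = 45
10000101 = 133
10111001 = 185
00011101 = 29
IP: 45.133.185.29


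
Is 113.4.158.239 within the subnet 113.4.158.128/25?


Subnet network: 113.4.158.128
Test IP AND mask: 113.4.158.128
Yes, 113.4.158.239 is in 113.4.158.128/25


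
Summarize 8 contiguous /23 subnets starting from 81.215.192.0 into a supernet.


Original prefix: /23
Number of subnets: 8 = 2^3
New prefix = 23 - 3 = 20
Supernet: 81.215.192.0/20


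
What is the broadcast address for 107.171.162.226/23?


Network: 107.171.162.0/23
Host bits = 9
Set all host bits to 1:
Broadcast: 107.171.163.255


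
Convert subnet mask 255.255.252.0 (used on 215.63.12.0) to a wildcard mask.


Subnet mask: 255.255.252.0
Wildcard = 255.255.255.255 - subnet mask
255 - 255 = 0
255 - 255 = 0
255 - 252 = 3
255 - 0 = 255
Wildcard: 0.0.3.255


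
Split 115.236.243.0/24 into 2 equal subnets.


New prefix = 24 + 1 = 25
Each subnet has 128 addresses
  115.236.243.0/25
  115.236.243.128/25
Subnets: 115.236.243.0/25, 115.236.243.128/25


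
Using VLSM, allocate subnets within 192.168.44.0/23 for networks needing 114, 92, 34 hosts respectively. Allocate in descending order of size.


114 hosts -> /25 (126 usable): 192.168.44.0/25
92 hosts -> /25 (126 usable): 192.168.44.128/25
34 hosts -> /26 (62 usable): 192.168.45.0/26
Allocation: 192.168.44.0/25 (114 hosts, 126 usable); 192.168.44.128/25 (92 hosts, 126 usable); 192.168.45.0/26 (34 hosts, 62 usable)


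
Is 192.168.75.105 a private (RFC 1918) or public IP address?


RFC 1918 private ranges:
  10.0.0.0/8 (10.0.0.0 - 10.255.255.255)
  172.16.0.0/12 (172.16.0.0 - 172.31.255.255)
  192.168.0.0/16 (192.168.0.0 - 192.168.255.255)
Private (in 192.168.0.0/16)


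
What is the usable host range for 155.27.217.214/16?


Network: 155.27.0.0
Broadcast: 155.27.255.255
First usable = network + 1
Last usable = broadcast - 1
Range: 155.27.0.1 to 155.27.255.254


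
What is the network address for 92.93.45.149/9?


IP:   01011100.01011101.00101101.10010101
Mask: 11111111.10000000.00000000.00000000
AND operation:
Net:  01011100.00000000.00000000.00000000
Network: 92.0.0.0/9


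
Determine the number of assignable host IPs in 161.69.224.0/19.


Host bits = 32 - 19 = 13
Total addresses = 2^13 = 8192
Usable = total - 2 (network and broadcast)
Usable hosts: 8190


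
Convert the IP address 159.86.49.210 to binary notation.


159 = 10011111
86 = 01010110
49 = 00110001
210 = 11010010
Binary: 10011111.01010110.00110001.11010010


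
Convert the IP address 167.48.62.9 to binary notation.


167 = 10100111
48 = 00110000
62 = 00111110
9 = 00001001
Binary: 10100111.00110000.00111110.00001001


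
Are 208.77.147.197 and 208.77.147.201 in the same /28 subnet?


Mask: 255.255.255.240
208.77.147.197 AND mask = 208.77.147.192
208.77.147.201 AND mask = 208.77.147.192
Yes, same subnet (208.77.147.192)


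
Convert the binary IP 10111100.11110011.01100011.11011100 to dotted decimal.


10111100 = 188
11110011 = 243
01100011 = 99
11011100 = 220
IP: 188.243.99.220


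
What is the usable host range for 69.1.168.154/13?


Network: 69.0.0.0
Broadcast: 69.7.255.255
First usable = network + 1
Last usable = broadcast - 1
Range: 69.0.0.1 to 69.7.255.254


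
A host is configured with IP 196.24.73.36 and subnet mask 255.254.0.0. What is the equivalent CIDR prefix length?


Binary: 11111111.11111110.00000000.00000000
Count leading 1s
Prefix: /15


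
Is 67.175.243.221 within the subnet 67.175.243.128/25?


Subnet network: 67.175.243.128
Test IP AND mask: 67.175.243.128
Yes, 67.175.243.221 is in 67.175.243.128/25


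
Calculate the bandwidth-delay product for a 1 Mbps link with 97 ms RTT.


BDP = bandwidth * RTT
= 1 Mbps * 97 ms
= 1 * 1e6 * 97 / 1000 bits
= 97000 bits
= 12125 bytes
= 11.8408 KB
BDP = 97000 bits (12125 bytes)


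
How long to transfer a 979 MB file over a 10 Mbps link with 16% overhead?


Effective throughput = 10 * (1 - 16/100) = 8.4 Mbps
File size in Mb = 979 * 8 = 7832 Mb
Time = 7832 / 8.4
Time = 932.381 seconds


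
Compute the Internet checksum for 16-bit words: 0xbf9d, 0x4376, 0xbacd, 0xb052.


Sum all words (with carry folding):
+ 0xbf9d = 0xbf9d
+ 0x4376 = 0x0314
+ 0xbacd = 0xbde1
+ 0xb052 = 0x6e34
One's complement: ~0x6e34
Checksum = 0x91cb


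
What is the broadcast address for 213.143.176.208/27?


Network: 213.143.176.192/27
Host bits = 5
Set all host bits to 1:
Broadcast: 213.143.176.223


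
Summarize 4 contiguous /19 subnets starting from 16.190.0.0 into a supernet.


Original prefix: /19
Number of subnets: 4 = 2^2
New prefix = 19 - 2 = 17
Supernet: 16.190.0.0/17


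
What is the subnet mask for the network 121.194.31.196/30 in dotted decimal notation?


/30 means 30 network bits, 2 host bits
Binary: 11111111111111111111111111111100
Mask: 255.255.255.252


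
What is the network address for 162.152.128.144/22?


IP:   10100010.10011000.10000000.10010000
Mask: 11111111.11111111.11111100.00000000
AND operation:
Net:  10100010.10011000.10000000.00000000
Network: 162.152.128.0/22


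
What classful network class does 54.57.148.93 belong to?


First octet: 54
Binary: 00110110
0xxxxxxx -> Class A (1-126)
Class A, default mask 255.0.0.0 (/8)


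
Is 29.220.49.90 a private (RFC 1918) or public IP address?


RFC 1918 private ranges:
  10.0.0.0/8 (10.0.0.0 - 10.255.255.255)
  172.16.0.0/12 (172.16.0.0 - 172.31.255.255)
  192.168.0.0/16 (192.168.0.0 - 192.168.255.255)
Public (not in any RFC 1918 range)


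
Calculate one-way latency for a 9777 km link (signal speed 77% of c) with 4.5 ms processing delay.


Speed = 0.77 * 3e5 km/s = 231000 km/s
Propagation delay = 9777 / 231000 = 0.0423 s = 42.3247 ms
Processing delay = 4.5 ms
Total one-way latency = 46.8247 ms


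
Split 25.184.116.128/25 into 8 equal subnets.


New prefix = 25 + 3 = 28
Each subnet has 16 addresses
  25.184.116.128/28
  25.184.116.144/28
  25.184.116.160/28
  25.184.116.176/28
  25.184.116.192/28
  25.184.116.208/28
  25.184.116.224/28
  25.184.116.240/28
Subnets: 25.184.116.128/28, 25.184.116.144/28, 25.184.116.160/28, 25.184.116.176/28, 25.184.116.192/28, 25.184.116.208/28, 25.184.116.224/28, 25.184.116.240/28


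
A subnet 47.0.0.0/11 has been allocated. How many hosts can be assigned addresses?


Host bits = 32 - 11 = 21
Total addresses = 2^21 = 2097152
Usable = total - 2 (network and broadcast)
Usable hosts: 2097150


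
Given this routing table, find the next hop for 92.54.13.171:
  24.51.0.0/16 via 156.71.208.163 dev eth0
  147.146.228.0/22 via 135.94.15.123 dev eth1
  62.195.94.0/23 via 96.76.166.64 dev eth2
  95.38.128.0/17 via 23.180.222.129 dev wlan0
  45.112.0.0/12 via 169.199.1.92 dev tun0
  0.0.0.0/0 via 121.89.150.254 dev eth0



Longest prefix match for 92.54.13.171:
  /16 24.51.0.0: no
  /22 147.146.228.0: no
  /23 62.195.94.0: no
  /17 95.38.128.0: no
  /12 45.112.0.0: no
  /0 0.0.0.0: MATCH
Selected: next-hop 121.89.150.254 via eth0 (matched /0)


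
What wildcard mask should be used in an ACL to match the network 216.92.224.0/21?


Subnet mask: 255.255.248.0
Wildcard = 255.255.255.255 - subnet mask
255 - 255 = 0
255 - 255 = 0
255 - 248 = 7
255 - 0 = 255
Wildcard: 0.0.7.255


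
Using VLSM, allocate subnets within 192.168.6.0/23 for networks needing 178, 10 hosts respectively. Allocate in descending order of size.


178 hosts -> /24 (254 usable): 192.168.6.0/24
10 hosts -> /28 (14 usable): 192.168.7.0/28
Allocation: 192.168.6.0/24 (178 hosts, 254 usable); 192.168.7.0/28 (10 hosts, 14 usable)


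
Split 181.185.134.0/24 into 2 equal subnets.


New prefix = 24 + 1 = 25
Each subnet has 128 addresses
  181.185.134.0/25
  181.185.134.128/25
Subnets: 181.185.134.0/25, 181.185.134.128/25


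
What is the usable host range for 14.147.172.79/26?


Network: 14.147.172.64
Broadcast: 14.147.172.127
First usable = network + 1
Last usable = broadcast - 1
Range: 14.147.172.65 to 14.147.172.126


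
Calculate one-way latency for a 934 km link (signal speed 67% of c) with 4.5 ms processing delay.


Speed = 0.67 * 3e5 km/s = 201000 km/s
Propagation delay = 934 / 201000 = 0.0046 s = 4.6468 ms
Processing delay = 4.5 ms
Total one-way latency = 9.1468 ms


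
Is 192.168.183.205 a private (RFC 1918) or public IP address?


RFC 1918 private ranges:
  10.0.0.0/8 (10.0.0.0 - 10.255.255.255)
  172.16.0.0/12 (172.16.0.0 - 172.31.255.255)
  192.168.0.0/16 (192.168.0.0 - 192.168.255.255)
Private (in 192.168.0.0/16)


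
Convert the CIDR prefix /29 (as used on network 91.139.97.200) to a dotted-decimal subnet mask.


/29 means 29 network bits, 3 host bits
Binary: 11111111111111111111111111111000
Mask: 255.255.255.248


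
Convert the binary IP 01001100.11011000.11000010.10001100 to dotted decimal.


01001100 = 76
11011000 = 216
11000010 = 194
10001100 = 140
IP: 76.216.194.140


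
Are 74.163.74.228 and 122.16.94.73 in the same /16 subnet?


Mask: 255.255.0.0
74.163.74.228 AND mask = 74.163.0.0
122.16.94.73 AND mask = 122.16.0.0
No, different subnets (74.163.0.0 vs 122.16.0.0)


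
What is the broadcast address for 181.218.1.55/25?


Network: 181.218.1.0/25
Host bits = 7
Set all host bits to 1:
Broadcast: 181.218.1.127


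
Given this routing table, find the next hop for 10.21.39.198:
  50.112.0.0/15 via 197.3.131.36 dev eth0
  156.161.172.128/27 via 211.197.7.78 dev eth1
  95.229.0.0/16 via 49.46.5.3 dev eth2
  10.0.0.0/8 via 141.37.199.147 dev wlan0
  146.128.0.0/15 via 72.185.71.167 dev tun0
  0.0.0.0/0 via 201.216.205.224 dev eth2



Longest prefix match for 10.21.39.198:
  /15 50.112.0.0: no
  /27 156.161.172.128: no
  /16 95.229.0.0: no
  /8 10.0.0.0: MATCH
  /15 146.128.0.0: no
  /0 0.0.0.0: MATCH
Selected: next-hop 141.37.199.147 via wlan0 (matched /8)


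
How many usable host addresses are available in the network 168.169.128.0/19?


Host bits = 32 - 19 = 13
Total addresses = 2^13 = 8192
Usable = total - 2 (network and broadcast)
Usable hosts: 8190


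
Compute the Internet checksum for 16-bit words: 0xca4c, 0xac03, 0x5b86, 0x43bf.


Sum all words (with carry folding):
+ 0xca4c = 0xca4c
+ 0xac03 = 0x7650
+ 0x5b86 = 0xd1d6
+ 0x43bf = 0x1596
One's complement: ~0x1596
Checksum = 0xea69


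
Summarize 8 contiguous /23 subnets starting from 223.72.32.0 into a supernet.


Original prefix: /23
Number of subnets: 8 = 2^3
New prefix = 23 - 3 = 20
Supernet: 223.72.32.0/20


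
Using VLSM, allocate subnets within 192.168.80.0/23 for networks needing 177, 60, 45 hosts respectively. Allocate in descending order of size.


177 hosts -> /24 (254 usable): 192.168.80.0/24
60 hosts -> /26 (62 usable): 192.168.81.0/26
45 hosts -> /26 (62 usable): 192.168.81.64/26
Allocation: 192.168.80.0/24 (177 hosts, 254 usable); 192.168.81.0/26 (60 hosts, 62 usable); 192.168.81.64/26 (45 hosts, 62 usable)


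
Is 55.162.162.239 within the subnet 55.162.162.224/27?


Subnet network: 55.162.162.224
Test IP AND mask: 55.162.162.224
Yes, 55.162.162.239 is in 55.162.162.224/27


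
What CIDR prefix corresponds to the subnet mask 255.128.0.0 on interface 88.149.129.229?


Binary: 11111111.10000000.00000000.00000000
Count leading 1s
Prefix: /9


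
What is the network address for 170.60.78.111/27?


IP:   10101010.00111100.01001110.01101111
Mask: 11111111.11111111.11111111.11100000
AND operation:
Net:  10101010.00111100.01001110.01100000
Network: 170.60.78.96/27


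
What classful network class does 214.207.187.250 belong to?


First octet: 214
Binary: 11010110
110xxxxx -> Class C (192-223)
Class C, default mask 255.255.255.0 (/24)


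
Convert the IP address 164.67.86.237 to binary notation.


164 = 10100100
67 = 01000011
86 = 01010110
237 = 11101101
Binary: 10100100.01000011.01010110.11101101


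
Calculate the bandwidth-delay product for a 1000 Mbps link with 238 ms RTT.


BDP = bandwidth * RTT
= 1000 Mbps * 238 ms
= 1000 * 1e6 * 238 / 1000 bits
= 238000000 bits
= 29750000 bytes
= 29052.7344 KB
BDP = 238000000 bits (29750000 bytes)


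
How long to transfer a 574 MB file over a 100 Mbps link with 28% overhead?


Effective throughput = 100 * (1 - 28/100) = 72 Mbps
File size in Mb = 574 * 8 = 4592 Mb
Time = 4592 / 72
Time = 63.7778 seconds


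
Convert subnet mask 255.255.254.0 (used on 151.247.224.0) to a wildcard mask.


Subnet mask: 255.255.254.0
Wildcard = 255.255.255.255 - subnet mask
255 - 255 = 0
255 - 255 = 0
255 - 254 = 1
255 - 0 = 255
Wildcard: 0.0.1.255


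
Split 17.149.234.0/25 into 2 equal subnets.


New prefix = 25 + 1 = 26
Each subnet has 64 addresses
  17.149.234.0/26
  17.149.234.64/26
Subnets: 17.149.234.0/26, 17.149.234.64/26


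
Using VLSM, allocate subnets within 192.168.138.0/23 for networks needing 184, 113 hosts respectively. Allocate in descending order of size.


184 hosts -> /24 (254 usable): 192.168.138.0/24
113 hosts -> /25 (126 usable): 192.168.139.0/25
Allocation: 192.168.138.0/24 (184 hosts, 254 usable); 192.168.139.0/25 (113 hosts, 126 usable)


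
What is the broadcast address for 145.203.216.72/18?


Network: 145.203.192.0/18
Host bits = 14
Set all host bits to 1:
Broadcast: 145.203.255.255


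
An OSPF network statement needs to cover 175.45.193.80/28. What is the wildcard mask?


Subnet mask: 255.255.255.240
Wildcard = 255.255.255.255 - subnet mask
255 - 255 = 0
255 - 255 = 0
255 - 255 = 0
255 - 240 = 15
Wildcard: 0.0.0.15


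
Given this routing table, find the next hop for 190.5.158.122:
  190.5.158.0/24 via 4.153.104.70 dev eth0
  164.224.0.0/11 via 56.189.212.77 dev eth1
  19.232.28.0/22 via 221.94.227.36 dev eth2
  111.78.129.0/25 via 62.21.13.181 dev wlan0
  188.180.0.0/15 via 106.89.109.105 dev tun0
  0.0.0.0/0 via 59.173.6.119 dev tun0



Longest prefix match for 190.5.158.122:
  /24 190.5.158.0: MATCH
  /11 164.224.0.0: no
  /22 19.232.28.0: no
  /25 111.78.129.0: no
  /15 188.180.0.0: no
  /0 0.0.0.0: MATCH
Selected: next-hop 4.153.104.70 via eth0 (matched /24)


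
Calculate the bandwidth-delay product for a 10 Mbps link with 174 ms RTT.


BDP = bandwidth * RTT
= 10 Mbps * 174 ms
= 10 * 1e6 * 174 / 1000 bits
= 1740000 bits
= 217500 bytes
= 212.4023 KB
BDP = 1740000 bits (217500 bytes)


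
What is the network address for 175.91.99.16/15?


IP:   10101111.01011011.01100011.00010000
Mask: 11111111.11111110.00000000.00000000
AND operation:
Net:  10101111.01011010.00000000.00000000
Network: 175.90.0.0/15


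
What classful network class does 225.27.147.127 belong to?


First octet: 225
Binary: 11100001
1110xxxx -> Class D (224-239)
Class D (multicast), default mask N/A


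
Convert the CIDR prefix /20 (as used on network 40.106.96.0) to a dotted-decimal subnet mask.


/20 means 20 network bits, 12 host bits
Binary: 11111111111111111111000000000000
Mask: 255.255.240.0


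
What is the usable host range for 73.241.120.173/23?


Network: 73.241.120.0
Broadcast: 73.241.121.255
First usable = network + 1
Last usable = broadcast - 1
Range: 73.241.120.1 to 73.241.121.254


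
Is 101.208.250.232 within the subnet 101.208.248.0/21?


Subnet network: 101.208.248.0
Test IP AND mask: 101.208.248.0
Yes, 101.208.250.232 is in 101.208.248.0/21


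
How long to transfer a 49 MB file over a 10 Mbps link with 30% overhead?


Effective throughput = 10 * (1 - 30/100) = 7 Mbps
File size in Mb = 49 * 8 = 392 Mb
Time = 392 / 7
Time = 56 seconds


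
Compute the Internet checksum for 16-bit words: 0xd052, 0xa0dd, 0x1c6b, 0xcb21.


Sum all words (with carry folding):
+ 0xd052 = 0xd052
+ 0xa0dd = 0x7130
+ 0x1c6b = 0x8d9b
+ 0xcb21 = 0x58bd
One's complement: ~0x58bd
Checksum = 0xa742


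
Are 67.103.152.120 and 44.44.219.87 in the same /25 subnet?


Mask: 255.255.255.128
67.103.152.120 AND mask = 67.103.152.0
44.44.219.87 AND mask = 44.44.219.0
No, different subnets (67.103.152.0 vs 44.44.219.0)


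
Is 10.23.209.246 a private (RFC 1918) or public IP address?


RFC 1918 private ranges:
  10.0.0.0/8 (10.0.0.0 - 10.255.255.255)
  172.16.0.0/12 (172.16.0.0 - 172.31.255.255)
  192.168.0.0/16 (192.168.0.0 - 192.168.255.255)
Private (in 10.0.0.0/8)


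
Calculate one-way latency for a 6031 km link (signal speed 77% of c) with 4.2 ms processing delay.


Speed = 0.77 * 3e5 km/s = 231000 km/s
Propagation delay = 6031 / 231000 = 0.0261 s = 26.1082 ms
Processing delay = 4.2 ms
Total one-way latency = 30.3082 ms


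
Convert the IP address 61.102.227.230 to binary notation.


61 = 00111101
102 = 01100110
227 = 11100011
230 = 11100110
Binary: 00111101.01100110.11100011.11100110


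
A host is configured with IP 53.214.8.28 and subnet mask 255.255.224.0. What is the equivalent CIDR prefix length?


Binary: 11111111.11111111.11100000.00000000
Count leading 1s
Prefix: /19


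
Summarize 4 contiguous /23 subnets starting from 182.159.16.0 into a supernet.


Original prefix: /23
Number of subnets: 4 = 2^2
New prefix = 23 - 2 = 21
Supernet: 182.159.16.0/21


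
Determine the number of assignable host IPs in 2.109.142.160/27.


Host bits = 32 - 27 = 5
Total addresses = 2^5 = 32
Usable = total - 2 (network and broadcast)
Usable hosts: 30


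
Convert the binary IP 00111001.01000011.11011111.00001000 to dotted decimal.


00111001 = 57
01000011 = 67
11011111 = 223
00001000 = 8
IP: 57.67.223.8


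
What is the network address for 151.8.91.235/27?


IP:   10010111.00001000.01011011.11101011
Mask: 11111111.11111111.11111111.11100000
AND operation:
Net:  10010111.00001000.01011011.11100000
Network: 151.8.91.224/27


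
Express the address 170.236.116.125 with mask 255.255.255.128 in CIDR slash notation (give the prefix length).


Binary: 11111111.11111111.11111111.10000000
Count leading 1s
Prefix: /25


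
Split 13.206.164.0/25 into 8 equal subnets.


New prefix = 25 + 3 = 28
Each subnet has 16 addresses
  13.206.164.0/28
  13.206.164.16/28
  13.206.164.32/28
  13.206.164.48/28
  13.206.164.64/28
  13.206.164.80/28
  13.206.164.96/28
  13.206.164.112/28
Subnets: 13.206.164.0/28, 13.206.164.16/28, 13.206.164.32/28, 13.206.164.48/28, 13.206.164.64/28, 13.206.164.80/28, 13.206.164.96/28, 13.206.164.112/28


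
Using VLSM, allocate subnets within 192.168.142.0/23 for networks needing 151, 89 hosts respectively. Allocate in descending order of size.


151 hosts -> /24 (254 usable): 192.168.142.0/24
89 hosts -> /25 (126 usable): 192.168.143.0/25
Allocation: 192.168.142.0/24 (151 hosts, 254 usable); 192.168.143.0/25 (89 hosts, 126 usable)


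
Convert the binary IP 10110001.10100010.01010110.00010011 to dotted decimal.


10110001 = 177
10100010 = 162
01010110 = 86
00010011 = 19
IP: 177.162.86.19


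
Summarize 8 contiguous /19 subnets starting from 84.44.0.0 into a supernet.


Original prefix: /19
Number of subnets: 8 = 2^3
New prefix = 19 - 3 = 16
Supernet: 84.44.0.0/16


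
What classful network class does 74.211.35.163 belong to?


First octet: 74
Binary: 01001010
0xxxxxxx -> Class A (1-126)
Class A, default mask 255.0.0.0 (/8)


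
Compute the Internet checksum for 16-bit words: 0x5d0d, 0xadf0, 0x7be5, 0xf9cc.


Sum all words (with carry folding):
+ 0x5d0d = 0x5d0d
+ 0xadf0 = 0x0afe
+ 0x7be5 = 0x86e3
+ 0xf9cc = 0x80b0
One's complement: ~0x80b0
Checksum = 0x7f4f


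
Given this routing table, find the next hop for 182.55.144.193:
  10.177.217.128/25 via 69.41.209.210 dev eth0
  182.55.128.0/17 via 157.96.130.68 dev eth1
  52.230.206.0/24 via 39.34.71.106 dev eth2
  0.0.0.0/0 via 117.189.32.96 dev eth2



Longest prefix match for 182.55.144.193:
  /25 10.177.217.128: no
  /17 182.55.128.0: MATCH
  /24 52.230.206.0: no
  /0 0.0.0.0: MATCH
Selected: next-hop 157.96.130.68 via eth1 (matched /17)


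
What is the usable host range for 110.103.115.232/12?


Network: 110.96.0.0
Broadcast: 110.111.255.255
First usable = network + 1
Last usable = broadcast - 1
Range: 110.96.0.1 to 110.111.255.254


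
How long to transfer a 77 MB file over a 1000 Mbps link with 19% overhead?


Effective throughput = 1000 * (1 - 19/100) = 810 Mbps
File size in Mb = 77 * 8 = 616 Mb
Time = 616 / 810
Time = 0.7605 seconds


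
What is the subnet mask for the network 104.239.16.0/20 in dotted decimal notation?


/20 means 20 network bits, 12 host bits
Binary: 11111111111111111111000000000000
Mask: 255.255.240.0


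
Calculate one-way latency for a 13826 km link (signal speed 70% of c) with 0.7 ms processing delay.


Speed = 0.7 * 3e5 km/s = 210000 km/s
Propagation delay = 13826 / 210000 = 0.0658 s = 65.8381 ms
Processing delay = 0.7 ms
Total one-way latency = 66.5381 ms


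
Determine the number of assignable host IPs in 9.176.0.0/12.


Host bits = 32 - 12 = 20
Total addresses = 2^20 = 1048576
Usable = total - 2 (network and broadcast)
Usable hosts: 1048574


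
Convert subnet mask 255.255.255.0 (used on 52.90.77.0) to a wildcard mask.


Subnet mask: 255.255.255.0
Wildcard = 255.255.255.255 - subnet mask
255 - 255 = 0
255 - 255 = 0
255 - 255 = 0
255 - 0 = 255
Wildcard: 0.0.0.255


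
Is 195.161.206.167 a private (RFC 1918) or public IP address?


RFC 1918 private ranges:
  10.0.0.0/8 (10.0.0.0 - 10.255.255.255)
  172.16.0.0/12 (172.16.0.0 - 172.31.255.255)
  192.168.0.0/16 (192.168.0.0 - 192.168.255.255)
Public (not in any RFC 1918 range)


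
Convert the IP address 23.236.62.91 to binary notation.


23 = 00010111
236 = 11101100
62 = 00111110
91 = 01011011
Binary: 00010111.11101100.00111110.01011011


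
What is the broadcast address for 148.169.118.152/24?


Network: 148.169.118.0/24
Host bits = 8
Set all host bits to 1:
Broadcast: 148.169.118.255


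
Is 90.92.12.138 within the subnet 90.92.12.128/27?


Subnet network: 90.92.12.128
Test IP AND mask: 90.92.12.128
Yes, 90.92.12.138 is in 90.92.12.128/27


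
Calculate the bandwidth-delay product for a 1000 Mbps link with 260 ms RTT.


BDP = bandwidth * RTT
= 1000 Mbps * 260 ms
= 1000 * 1e6 * 260 / 1000 bits
= 260000000 bits
= 32500000 bytes
= 31738.2812 KB
BDP = 260000000 bits (32500000 bytes)


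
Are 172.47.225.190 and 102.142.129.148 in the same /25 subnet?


Mask: 255.255.255.128
172.47.225.190 AND mask = 172.47.225.128
102.142.129.148 AND mask = 102.142.129.128
No, different subnets (172.47.225.128 vs 102.142.129.128)


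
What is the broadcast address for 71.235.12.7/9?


Network: 71.128.0.0/9
Host bits = 23
Set all host bits to 1:
Broadcast: 71.255.255.255


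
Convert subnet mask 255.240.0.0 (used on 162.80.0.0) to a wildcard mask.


Subnet mask: 255.240.0.0
Wildcard = 255.255.255.255 - subnet mask
255 - 255 = 0
255 - 240 = 15
255 - 0 = 255
255 - 0 = 255
Wildcard: 0.15.255.255
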